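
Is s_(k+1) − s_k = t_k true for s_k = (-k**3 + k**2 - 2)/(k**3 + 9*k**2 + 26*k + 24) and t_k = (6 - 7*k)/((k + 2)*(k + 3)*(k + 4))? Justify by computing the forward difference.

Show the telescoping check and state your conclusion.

s_(k+1) = (-k**3 - 2*k**2 - k - 2)/(k**3 + 12*k**2 + 47*k + 60)
s_(k+1) − s_k = 2*(-5*k**2 - k + 3)/(k**4 + 14*k**3 + 71*k**2 + 154*k + 120)
(s_(k+1) − s_k) − t_k = 3*(-k**2 + 9*k - 8)/(k**4 + 14*k**3 + 71*k**2 + 154*k + 120)

Invalid: residual 3*(-k**2 + 9*k - 8)/(k**4 + 14*k**3 + 71*k**2 + 154*k + 120) ≠ 0.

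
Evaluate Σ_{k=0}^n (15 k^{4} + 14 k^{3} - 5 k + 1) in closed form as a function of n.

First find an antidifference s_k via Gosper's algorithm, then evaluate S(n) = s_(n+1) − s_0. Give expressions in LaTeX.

S(n) = 3 n^{5} + 11 n^{4} + 12 n^{3} + n^{2} - 2 n + 1

r(k) = (-5*k + 15*(k + 1)**4 + 14*(k + 1)**3 - 4)/(15*k**4 + 14*k**3 - 5*k + 1) after simplifying.
Normal form (A,B,C) = (1, 1, k**4 + 14*k**3/15 - k/3 + 1/15).
f must satisfy (1)·f(k+1) − (1)·f(k) = k**4 + 14*k**3/15 - k/3 + 1/15.
Bound: deg f ≤ 5.
Solving with deg f ≤ 5: f(k) = k*(3*k**4 - 4*k**3 - 2*k**2 + k + 3)/15.
Get s_k = R·t_k = k*(3*k**4 - 4*k**3 - 2*k**2 + k + 3) with R(k) = B(k−1)f(k)/C(k) = k*(3*k**4 - 4*k**3 - 2*k**2 + k + 3)/(15*k**4 + 14*k**3 - 5*k + 1).
s_(k+1) − s_k = 15*k**4 + 14*k**3 - 5*k + 1 = t_k.
Telescope: S(n) = s_(n+1) − s_(0) = 3*n**5 + 11*n**4 + 12*n**3 + n**2 - 2*n + 1 − (0) = 3*n**5 + 11*n**4 + 12*n**3 + n**2 - 2*n + 1.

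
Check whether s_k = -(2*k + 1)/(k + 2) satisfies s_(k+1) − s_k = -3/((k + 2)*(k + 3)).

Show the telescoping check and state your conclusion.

s_(k+1) = (-2*k - 3)/(k + 3)
s_(k+1) − s_k = -3/(k**2 + 5*k + 6)
(s_(k+1) − s_k) − t_k = 0

Valid — Δs_k = t_k.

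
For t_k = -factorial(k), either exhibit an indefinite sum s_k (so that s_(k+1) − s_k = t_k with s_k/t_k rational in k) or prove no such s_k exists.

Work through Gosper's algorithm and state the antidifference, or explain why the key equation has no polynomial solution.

not Gosper-summable; s_k does not exist

Step 1: r(k) = k + 1.
So A=k + 1 and B=1, with C=1.
Key eq: (k + 1)·f(k+1) = (1)·f(k) + (1).
d = -1 from the (1,0,0) case.
Bound -1 < 0, so the key equation has no polynomial solution.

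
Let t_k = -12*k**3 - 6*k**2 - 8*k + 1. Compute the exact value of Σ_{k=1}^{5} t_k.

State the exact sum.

Σ = -3145

t_(k+1)/t_k = (12*k**3 + 42*k**2 + 56*k + 25)/(12*k**3 + 6*k**2 + 8*k - 1).
Factor: A=1; B=1; C=k**3 + k**2/2 + 2*k/3 - 1/12.
Key eq: (1)·f(k+1) = (1)·f(k) + (k**3 + k**2/2 + 2*k/3 - 1/12).
deg f ≤ 4 (via 0,0,3).
Match coefficients ⇒ f(k) = k*(3*k**3 - 4*k**2 + 4*k - 4)/12.
Then R = B(k−1)f/C = k*(3*k**3 - 4*k**2 + 4*k - 4)/(12*k**3 + 6*k**2 + 8*k - 1), so s_k = R(k)·t_k = k*(-3*k**3 + 4*k**2 - 4*k + 4).
Check: Δs_k = -12*k**3 - 6*k**2 - 8*k + 1. ✓
Σ_(k=1)^(5) t_k = s_(6) − s_(1) = -3144 − (1) = -3145.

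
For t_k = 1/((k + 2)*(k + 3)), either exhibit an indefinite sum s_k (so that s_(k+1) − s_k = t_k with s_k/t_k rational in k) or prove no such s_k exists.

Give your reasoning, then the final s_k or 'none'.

s_k = k/(2*(k + 2))

The ratio is (k + 2)/(k + 4).
Normal form (A,B,C) = (k + 2, k + 4, 1).
Set up (k + 2)·f(k+1) − (k + 3)·f(k) − (1) = 0.
Degrees (1,1,0) ⇒ d ≤ 1.
Solving with deg f ≤ 1: f(k) = k/2.
So s_k = (B(k−1)f/C)·t_k = (k*(k + 3)/2)·t_k = k/(2*(k + 2)).
Δs = 1/(k**2 + 5*k + 6), as required.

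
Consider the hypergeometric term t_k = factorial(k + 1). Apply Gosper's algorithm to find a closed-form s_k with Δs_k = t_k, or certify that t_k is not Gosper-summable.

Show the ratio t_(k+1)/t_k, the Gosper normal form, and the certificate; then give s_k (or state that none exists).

not Gosper-summable; s_k does not exist

Ratio r(k) = k + 2.
Take A(k)=k + 2, B(k)=1, C(k)=1.
Need (k + 2)·f(k+1) − (1)·f(k) = 1.
From deg A=1, deg B=0, deg C=0: d=-1.
d = -1 < 0 ⇒ no nonzero polynomial f; not summable.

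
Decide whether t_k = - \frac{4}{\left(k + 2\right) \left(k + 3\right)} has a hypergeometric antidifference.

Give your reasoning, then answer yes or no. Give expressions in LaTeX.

r(k) = (k + 2)/(k + 4) after simplifying.
Factor: A=k + 2; B=k + 4; C=1.
Key eq: (k + 2)·f(k+1) = (k + 3)·f(k) + (1).
Degrees (1,1,0) ⇒ d ≤ 1.
Coefficient equations give f(k) = k/2.
R(k) = B(k−1)·f(k)/C(k) = k*(k + 3)/2; s_k = R·t_k = -2*k/(k + 2).
s_(k+1) − s_k = -4/(k**2 + 5*k + 6) = t_k.

Yes. s_k = - \frac{2 k}{k + 2}.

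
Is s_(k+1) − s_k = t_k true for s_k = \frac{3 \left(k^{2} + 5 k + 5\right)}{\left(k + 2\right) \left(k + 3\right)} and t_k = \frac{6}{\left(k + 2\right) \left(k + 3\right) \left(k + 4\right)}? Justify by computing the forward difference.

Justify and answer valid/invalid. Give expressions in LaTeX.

s_(k+1) = 3*(5*k + (k + 1)**2 + 10)/((k + 3)*(k + 4))
s_(k+1) − s_k = 6/(k**3 + 9*k**2 + 26*k + 24)
(s_(k+1) − s_k) − t_k = 0

valid; difference matches t_k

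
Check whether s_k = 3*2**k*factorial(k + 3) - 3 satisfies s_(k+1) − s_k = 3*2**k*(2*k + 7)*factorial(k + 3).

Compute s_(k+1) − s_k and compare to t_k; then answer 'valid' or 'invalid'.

s_(k+1) = 3*2**(k + 1)*factorial(k + 4) - 3
s_(k+1) − s_k = 3*2**k*(2*k + 7)*factorial(k + 3)
(s_(k+1) − s_k) − t_k = 0

Valid — Δs_k = t_k.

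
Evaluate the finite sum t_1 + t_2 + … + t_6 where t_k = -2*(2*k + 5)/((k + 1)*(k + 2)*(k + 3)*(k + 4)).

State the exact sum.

Σ = -9/40

t_(k+1)/t_k = (k + 1)*(2*k + 7)/((k + 5)*(2*k + 5)).
Normal form (A,B,C) = (k + 1, k + 5, k + 5/2).
f must satisfy (k + 1)·f(k+1) − (k + 4)·f(k) = k + 5/2.
Bound: deg f ≤ 3.
Coefficient equations give f(k) = k*(k + 2)*(k + 4)/6.
Then R = B(k−1)f/C = k*(k + 2)*(k + 4)**2/(3*(2*k + 5)), so s_k = R(k)·t_k = 2*k*(-k - 4)/(3*(k**2 + 4*k + 3)).
Δs = 2*(-2*k - 5)/(k**4 + 10*k**3 + 35*k**2 + 50*k + 24), as required.
Telescoping: Σ = s_(7) − s_(1) = -77/120 − (-5/12) = -9/40.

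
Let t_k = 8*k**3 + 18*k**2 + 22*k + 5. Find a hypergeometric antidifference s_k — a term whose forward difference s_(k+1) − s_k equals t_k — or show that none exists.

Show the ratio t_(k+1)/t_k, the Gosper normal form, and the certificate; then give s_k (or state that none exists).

s_k = k*(2*k**3 + 2*k**2 + 4*k - 3)

The ratio is (8*k**3 + 42*k**2 + 82*k + 53)/(8*k**3 + 18*k**2 + 22*k + 5).
Take A(k)=1, B(k)=1, C(k)=k**3 + 9*k**2/4 + 11*k/4 + 5/8.
Key eq: (1)·f(k+1) = (1)·f(k) + (k**3 + 9*k**2/4 + 11*k/4 + 5/8).
d = 4 from the (0,0,3) case.
A polynomial solution: f(k) = k*(2*k**3 + 2*k**2 + 4*k - 3)/8.
Then R = B(k−1)f/C = k*(2*k**3 + 2*k**2 + 4*k - 3)/(8*k**3 + 18*k**2 + 22*k + 5), so s_k = R(k)·t_k = k*(2*k**3 + 2*k**2 + 4*k - 3).
s_(k+1) − s_k = 8*k**3 + 18*k**2 + 22*k + 5 = t_k.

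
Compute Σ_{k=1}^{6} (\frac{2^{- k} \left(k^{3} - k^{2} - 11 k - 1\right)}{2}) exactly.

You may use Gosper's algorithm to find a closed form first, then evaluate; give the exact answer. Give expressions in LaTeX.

Compute t_(k+1)/t_k: get (k**3/2 + k**2 - 5*k - 6)/(k**3 - k**2 - 11*k - 1).
Factor: A=1/2; B=1; C=k**3 - k**2 - 11*k - 1.
Key eq: (1/2)·f(k+1) = (1)·f(k) + (k**3 - k**2 - 11*k - 1).
deg f ≤ 3 (via 0,0,3).
Coefficient equations give f(k) = -2*(k**3 + 2*k**2 - 4*k - 2).
R(k) = B(k−1)·f(k)/C(k) = -2*(k**3 + 2*k**2 - 4*k - 2)/(k**3 - k**2 - 11*k - 1); s_k = R·t_k = (-k**3 - 2*k**2 + 4*k + 2)/2**k.
Verify: (k**3 - k**2 - 11*k - 1)/(2*2**k) matches t_k.
Sum = s_(7) − s_(1); s_(7) = -411/128, s_(1) = 3/2 ⇒ -603/128.

Σ = -603/128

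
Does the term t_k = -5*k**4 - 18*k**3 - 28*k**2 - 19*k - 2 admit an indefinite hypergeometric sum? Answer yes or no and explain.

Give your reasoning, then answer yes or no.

Step 1: r(k) = (5*k**4 + 38*k**3 + 112*k**2 + 149*k + 72)/(5*k**4 + 18*k**3 + 28*k**2 + 19*k + 2).
Factor: A=1; B=1; C=k**4 + 18*k**3/5 + 28*k**2/5 + 19*k/5 + 2/5.
f must satisfy (1)·f(k+1) − (1)·f(k) = k**4 + 18*k**3/5 + 28*k**2/5 + 19*k/5 + 2/5.
d = 5 from the (0,0,4) case.
Solving with deg f ≤ 5: f(k) = k*(k**4 + 2*k**3 + 2*k**2 - 3)/5.
Then R = B(k−1)f/C = k*(k**4 + 2*k**3 + 2*k**2 - 3)/(5*k**4 + 18*k**3 + 28*k**2 + 19*k + 2), so s_k = R(k)·t_k = k*(-k**4 - 2*k**3 - 2*k**2 + 3).
Verify: -5*k**4 - 18*k**3 - 28*k**2 - 19*k - 2 matches t_k.

Yes. s_k = k*(-k**4 - 2*k**3 - 2*k**2 + 3).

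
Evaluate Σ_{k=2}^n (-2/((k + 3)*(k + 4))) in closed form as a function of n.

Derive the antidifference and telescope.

Ratio r(k) = (k + 3)/(k + 5).
So A=k + 3 and B=k + 5, with C=1.
f must satisfy (k + 3)·f(k+1) − (k + 4)·f(k) = 1.
Degrees (1,1,0) ⇒ d ≤ 1.
Match coefficients ⇒ f(k) = k/3.
Get s_k = R·t_k = -2*k/(3*k + 9) with R(k) = B(k−1)f(k)/C(k) = k*(k + 4)/3.
s_(k+1) − s_k = -2/(k**2 + 7*k + 12) = t_k.
Evaluate: s_(n+1) = 2*(-n - 1)/(3*(n + 4)); subtract s_(2) = -4/15 ⇒ S(n) = 2*(1 - n)/(5*(n + 4)).

S(n) = 2*(1 - n)/(5*(n + 4))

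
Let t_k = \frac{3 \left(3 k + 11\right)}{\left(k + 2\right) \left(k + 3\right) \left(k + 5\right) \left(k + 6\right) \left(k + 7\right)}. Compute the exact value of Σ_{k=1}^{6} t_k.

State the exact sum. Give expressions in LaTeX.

Σ = 71/3276

t_(k+1)/t_k = (k + 2)*(k + 5)*(3*k + 14)/((k + 4)*(k + 8)*(3*k + 11)).
Factor: A=k + 2; B=k + 8; C=k**2 + 23*k/3 + 44/3.
Set up (k + 2)·f(k+1) − (k + 7)·f(k) − (k**2 + 23*k/3 + 44/3) = 0.
From deg A=1, deg B=1, deg C=2: d=5.
Coefficient equations give f(k) = k*(k + 3)*(k + 4)*(k**2 + 13*k + 52)/180.
So s_k = (B(k−1)f/C)·t_k = (k*(k + 3)*(k + 7)*(k**2 + 13*k + 52)/(60*(3*k + 11)))·t_k = k*(k**2 + 13*k + 52)/(20*(k**3 + 13*k**2 + 52*k + 60)).
s_(k+1) − s_k = 3*(3*k + 11)/(k**5 + 23*k**4 + 203*k**3 + 853*k**2 + 1692*k + 1260) = t_k.
Σ_(k=1)^(6) t_k = s_(7) − s_(1) = 28/585 − (11/420) = 71/3276.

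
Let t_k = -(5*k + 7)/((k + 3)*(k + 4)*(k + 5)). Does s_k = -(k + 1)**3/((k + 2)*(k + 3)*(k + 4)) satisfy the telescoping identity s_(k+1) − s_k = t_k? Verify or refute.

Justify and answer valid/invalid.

Invalid: residual (-k**2 + k + 3)/(k**4 + 14*k**3 + 71*k**2 + 154*k + 120) ≠ 0.

s_(k+1) = -(k + 2)**3/((k + 3)*(k + 4)*(k + 5))
s_(k+1) − s_k = ((k + 1)**3*(k + 5) - (k + 2)**4)/((k + 2)*(k + 3)*(k + 4)*(k + 5))
(s_(k+1) − s_k) − t_k = (-k**2 + k + 3)/(k**4 + 14*k**3 + 71*k**2 + 154*k + 120)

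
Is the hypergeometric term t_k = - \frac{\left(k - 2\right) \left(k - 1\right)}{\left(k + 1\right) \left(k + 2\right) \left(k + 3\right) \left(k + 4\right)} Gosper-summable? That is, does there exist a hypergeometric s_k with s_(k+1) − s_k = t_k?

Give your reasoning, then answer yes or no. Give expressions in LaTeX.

The ratio is k*(k + 1)/((k - 2)*(k + 5)).
A = k + 1, B = k + 5, C = k**2 - 3*k + 2.
Set up (k + 1)·f(k+1) − (k + 4)·f(k) − (k**2 - 3*k + 2) = 0.
d = 3 from the (1,1,2) case.
Match coefficients ⇒ f(k) = k*(k**2 + 11)/6.
Get s_k = R·t_k = k*(-k**2 - 11)/(6*(k**3 + 6*k**2 + 11*k + 6)) with R(k) = B(k−1)f(k)/C(k) = k*(k + 4)*(k**2 + 11)/(6*(k - 2)*(k - 1)).
s_(k+1) − s_k = (-k**2 + 3*k - 2)/(k**4 + 10*k**3 + 35*k**2 + 50*k + 24) = t_k.

Yes. s_k = \frac{k \left(- k^{2} - 11\right)}{6 \left(k^{3} + 6 k^{2} + 11 k + 6\right)}.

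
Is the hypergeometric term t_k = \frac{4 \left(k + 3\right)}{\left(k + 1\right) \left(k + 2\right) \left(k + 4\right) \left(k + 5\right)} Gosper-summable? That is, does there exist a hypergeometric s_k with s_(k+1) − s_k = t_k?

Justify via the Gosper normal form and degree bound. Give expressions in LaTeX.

Yes. s_k = \frac{k \left(k + 5\right)}{2 \left(k^{2} + 5 k + 4\right)}.

Compute t_(k+1)/t_k: get (k + 1)*(k + 4)**2/((k + 3)**2*(k + 6)).
Factor: A=k + 1; B=k + 6; C=k**2 + 6*k + 9.
f must satisfy (k + 1)·f(k+1) − (k + 5)·f(k) = k**2 + 6*k + 9.
Bound: deg f ≤ 4.
Match coefficients ⇒ f(k) = k*(k + 2)*(k + 3)*(k + 5)/8.
Then R = B(k−1)f/C = k*(k + 2)*(k + 5)**2/(8*(k + 3)), so s_k = R(k)·t_k = k*(k + 5)/(2*(k**2 + 5*k + 4)).
Verify: 4*(k + 3)/(k**4 + 12*k**3 + 49*k**2 + 78*k + 40) matches t_k.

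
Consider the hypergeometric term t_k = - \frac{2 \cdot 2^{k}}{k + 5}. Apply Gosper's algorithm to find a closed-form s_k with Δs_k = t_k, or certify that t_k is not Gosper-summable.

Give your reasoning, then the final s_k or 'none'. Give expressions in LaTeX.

Ratio r(k) = 2*(k + 5)/(k + 6).
A = 2*k + 10, B = k + 6, C = 1.
Solve (2*k + 10)·f(k+1) − (k + 5)·f(k) = 1.
deg f ≤ -1 (via 1,1,0).
d = -1 < 0 ⇒ no nonzero polynomial f; not summable.

no hypergeometric antidifference exists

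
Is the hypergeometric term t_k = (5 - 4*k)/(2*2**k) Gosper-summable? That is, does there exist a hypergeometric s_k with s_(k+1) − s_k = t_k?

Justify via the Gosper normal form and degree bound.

r(k) = (4*k - 1)/(2*(4*k - 5)) after simplifying.
So A=1/2 and B=1, with C=k - 5/4.
f must satisfy (1/2)·f(k+1) − (1)·f(k) = k - 5/4.
From deg A=0, deg B=0, deg C=1: d=1.
Match coefficients ⇒ f(k) = -(4*k - 1)/2.
Then R = B(k−1)f/C = -2*(4*k - 1)/(4*k - 5), so s_k = R(k)·t_k = (4*k - 1)/2**k.
s_(k+1) − s_k = (5 - 4*k)/(2*2**k) = t_k.

Yes. s_k = (4*k - 1)/2**k.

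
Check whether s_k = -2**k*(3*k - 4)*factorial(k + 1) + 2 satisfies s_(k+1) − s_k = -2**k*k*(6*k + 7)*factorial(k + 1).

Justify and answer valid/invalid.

Valid: the claim telescopes to t_k.

s_(k+1) = -2**(k + 1)*(3*k - 1)*factorial(k + 2) + 2
s_(k+1) − s_k = -2**k*k*(6*k + 7)*factorial(k + 1)
(s_(k+1) − s_k) − t_k = 0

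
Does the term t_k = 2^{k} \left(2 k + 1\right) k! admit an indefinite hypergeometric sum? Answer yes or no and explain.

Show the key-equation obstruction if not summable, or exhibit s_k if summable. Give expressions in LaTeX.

Yes. s_k = 2^{k} k!.

The ratio is 2*(k + 1)*(2*k + 3)/(2*k + 1).
Take A(k)=2*k + 2, B(k)=1, C(k)=k + 1/2.
f must satisfy (2*k + 2)·f(k+1) − (1)·f(k) = k + 1/2.
Degrees (1,0,1) ⇒ d ≤ 0.
Solve for f: f(k) = 1/2 (degree 0 ≤ 0).
R(k) = B(k−1)·f(k)/C(k) = 1/(2*k + 1); s_k = R·t_k = 2**k*factorial(k).
Verify: 2**k*(2*k + 1)*factorial(k) matches t_k.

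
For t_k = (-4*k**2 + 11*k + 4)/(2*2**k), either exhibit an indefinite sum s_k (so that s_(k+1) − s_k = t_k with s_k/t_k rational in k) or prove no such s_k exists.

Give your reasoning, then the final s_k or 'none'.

s_k = (4*k**2 - 3*k - 3)/2**k

t_(k+1)/t_k = (4*k**2 - 3*k - 11)/(2*(4*k**2 - 11*k - 4)).
So A=1/2 and B=1, with C=k**2 - 11*k/4 - 1.
Key eq: (1/2)·f(k+1) = (1)·f(k) + (k**2 - 11*k/4 - 1).
From deg A=0, deg B=0, deg C=2: d=2.
Solving with deg f ≤ 2: f(k) = -(4*k**2 - 3*k - 3)/2.
Get s_k = R·t_k = (4*k**2 - 3*k - 3)/2**k with R(k) = B(k−1)f(k)/C(k) = -2*(4*k**2 - 3*k - 3)/(4*k**2 - 11*k - 4).
Check: Δs_k = (-4*k**2 + 11*k + 4)/(2*2**k). ✓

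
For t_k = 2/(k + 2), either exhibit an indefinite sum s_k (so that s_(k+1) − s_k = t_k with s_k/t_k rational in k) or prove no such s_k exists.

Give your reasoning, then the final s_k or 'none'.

not Gosper-summable; s_k does not exist

Ratio r(k) = (k + 2)/(k + 3).
So A=k + 2 and B=k + 3, with C=1.
Solve (k + 2)·f(k+1) − (k + 2)·f(k) = 1.
From deg A=1, deg B=1, deg C=0: d=0.
Write f(k) = c0. Then LHS − RHS = -1, requiring -1 = 0: contradictory. No certificate.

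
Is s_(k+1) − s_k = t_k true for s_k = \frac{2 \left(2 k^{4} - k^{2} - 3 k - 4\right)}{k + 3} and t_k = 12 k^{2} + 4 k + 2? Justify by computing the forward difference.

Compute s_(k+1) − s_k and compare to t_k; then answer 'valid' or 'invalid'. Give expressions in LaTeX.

s_(k+1) = 2*(-3*k + 2*(k + 1)**4 - (k + 1)**2 - 7)/(k + 4)
s_(k+1) − s_k = 2*(6*k**4 + 36*k**3 + 43*k**2 + 19*k - 2)/(k**2 + 7*k + 12)
(s_(k+1) − s_k) − t_k = 4*(-4*k**3 - 22*k**2 - 6*k - 7)/(k**2 + 7*k + 12)

Invalid: residual \frac{4 \left(- 4 k^{3} - 22 k^{2} - 6 k - 7\right)}{k^{2} + 7 k + 12} ≠ 0.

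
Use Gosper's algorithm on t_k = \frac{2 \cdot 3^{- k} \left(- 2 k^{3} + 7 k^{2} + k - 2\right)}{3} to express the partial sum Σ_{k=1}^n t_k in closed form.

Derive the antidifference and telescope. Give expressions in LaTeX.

The ratio is (2*k**3 - k**2 - 9*k - 4)/(3*(2*k**3 - 7*k**2 - k + 2)).
A = 1/3, B = 1, C = k**3 - 7*k**2/2 - k/2 + 1.
Set up (1/3)·f(k+1) − (1)·f(k) − (k**3 - 7*k**2/2 - k/2 + 1) = 0.
From deg A=0, deg B=0, deg C=3: d=3.
Match coefficients ⇒ f(k) = -3*k*(k**2 - 2*k - 1)/2.
Certificate R = B(k−1)f/C = -3*k*(k**2 - 2*k - 1)/((2*k - 1)*(k**2 - 3*k - 2)) gives s_k = 2*k*(k**2 - 2*k - 1)/3**k.
s_(k+1) − s_k = 2*(-2*k**3 + 7*k**2 + k - 2)/(3*3**k) = t_k.
Evaluate: s_(n+1) = 2*3**(-n - 1)*(n**3 + n**2 - 2*n - 2); subtract s_(1) = -4/3 ⇒ S(n) = 2*3**(-n - 1)*(2*3**n + n**3 + n**2 - 2*n - 2).

S(n) = 2 \cdot 3^{- n - 1} \left(2 \cdot 3^{n} + n^{3} + n^{2} - 2 n - 2\right)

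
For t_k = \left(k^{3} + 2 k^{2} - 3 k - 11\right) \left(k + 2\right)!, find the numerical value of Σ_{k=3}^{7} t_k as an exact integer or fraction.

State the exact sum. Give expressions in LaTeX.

Compute t_(k+1)/t_k: get (k**4 + 8*k**3 + 19*k**2 + k - 33)/(k**3 + 2*k**2 - 3*k - 11).
Factor: A=k + 3; B=1; C=k**3 + 2*k**2 - 3*k - 11.
Set up (k + 3)·f(k+1) − (1)·f(k) − (k**3 + 2*k**2 - 3*k - 11) = 0.
d = 2 from the (1,0,3) case.
Coefficient equations give f(k) = k**2 - 2*k - 4.
Then R = B(k−1)f/C = (k**2 - 2*k - 4)/(k**3 + 2*k**2 - 3*k - 11), so s_k = R(k)·t_k = (k**2 - 2*k - 4)*factorial(k + 2).
Verify: (k**3 + 2*k**2 - 3*k - 11)*factorial(k + 2) matches t_k.
Σ_(k=3)^(7) t_k = s_(8) − s_(3) = 159667200 − (-120) = 159667320.

Σ = 159667320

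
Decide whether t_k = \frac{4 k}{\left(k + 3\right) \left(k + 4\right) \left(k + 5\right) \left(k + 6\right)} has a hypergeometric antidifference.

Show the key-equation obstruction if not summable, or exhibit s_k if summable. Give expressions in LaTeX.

Step 1: r(k) = (k + 1)*(k + 3)/(k*(k + 7)).
A = k + 3, B = k + 7, C = k.
Key eq: (k + 3)·f(k+1) = (k + 6)·f(k) + (k).
deg f ≤ 3 (via 1,1,1).
Match coefficients ⇒ f(k) = k*(k - 1)*(k + 13)/120.
Certificate R = B(k−1)f/C = (k - 1)*(k + 6)*(k + 13)/120 gives s_k = k*(k**2 + 12*k - 13)/(30*(k + 3)*(k + 4)*(k + 5)).
Check: Δs_k = 4*k/(k**4 + 18*k**3 + 119*k**2 + 342*k + 360). ✓

Yes. s_k = \frac{k \left(k^{2} + 12 k - 13\right)}{30 \left(k + 3\right) \left(k + 4\right) \left(k + 5\right)}.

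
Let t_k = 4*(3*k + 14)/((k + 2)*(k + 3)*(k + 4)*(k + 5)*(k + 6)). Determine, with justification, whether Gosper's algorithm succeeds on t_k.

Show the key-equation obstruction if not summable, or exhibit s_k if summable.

Step 1: r(k) = (k + 2)*(3*k + 17)/((k + 7)*(3*k + 14)).
Normal form (A,B,C) = (k + 2, k + 7, k + 14/3).
Solve (k + 2)·f(k+1) − (k + 6)·f(k) = k + 14/3.
From deg A=1, deg B=1, deg C=1: d=4.
A polynomial solution: f(k) = k*(k + 4)*(k**2 + 10*k + 31)/90.
Certificate R = B(k−1)f/C = k*(k + 4)*(k + 6)*(k**2 + 10*k + 31)/(30*(3*k + 14)) gives s_k = 2*k*(k**2 + 10*k + 31)/(15*(k**3 + 10*k**2 + 31*k + 30)).
Verify: 4*(3*k + 14)/(k**5 + 20*k**4 + 155*k**3 + 580*k**2 + 1044*k + 720) matches t_k.

Yes. s_k = 2*k*(k**2 + 10*k + 31)/(15*(k**3 + 10*k**2 + 31*k + 30)).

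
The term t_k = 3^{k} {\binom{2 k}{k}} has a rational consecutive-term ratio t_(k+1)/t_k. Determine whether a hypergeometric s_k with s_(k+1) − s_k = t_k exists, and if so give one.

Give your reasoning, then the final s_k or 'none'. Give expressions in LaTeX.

The ratio is 6*(2*k + 1)/(k + 1).
Gosper form: A/B · C(k+1)/C(k) with A=12*k + 6, B=k + 1, C=1.
Need (12*k + 6)·f(k+1) − (k)·f(k) = 1.
Bound: deg f ≤ -1.
d = -1 < 0 ⇒ no nonzero polynomial f; not summable.

not Gosper-summable; s_k does not exist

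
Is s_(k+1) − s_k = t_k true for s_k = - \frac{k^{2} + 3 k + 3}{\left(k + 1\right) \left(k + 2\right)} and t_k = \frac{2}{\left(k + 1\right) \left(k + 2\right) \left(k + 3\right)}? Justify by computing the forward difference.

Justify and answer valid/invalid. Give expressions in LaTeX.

s_(k+1) = (-3*k - (k + 1)**2 - 6)/((k + 2)*(k + 3))
s_(k+1) − s_k = 2/(k**3 + 6*k**2 + 11*k + 6)
(s_(k+1) − s_k) − t_k = 0

valid (s_(k+1) − s_k reduces to t_k)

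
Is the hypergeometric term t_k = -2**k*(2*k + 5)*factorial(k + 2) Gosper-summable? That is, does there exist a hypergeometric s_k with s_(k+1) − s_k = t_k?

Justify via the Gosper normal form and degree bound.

Compute t_(k+1)/t_k: get 2*(k + 3)*(2*k + 7)/(2*k + 5).
So A=2*k + 6 and B=1, with C=k + 5/2.
Set up (2*k + 6)·f(k+1) − (1)·f(k) − (k + 5/2) = 0.
Bound: deg f ≤ 0.
Solving with deg f ≤ 0: f(k) = 1/2.
So s_k = (B(k−1)f/C)·t_k = (1/(2*k + 5))·t_k = -2**k*factorial(k + 2).
Verify: -2**k*(2*k + 5)*factorial(k + 2) matches t_k.

Yes. s_k = -2**k*factorial(k + 2).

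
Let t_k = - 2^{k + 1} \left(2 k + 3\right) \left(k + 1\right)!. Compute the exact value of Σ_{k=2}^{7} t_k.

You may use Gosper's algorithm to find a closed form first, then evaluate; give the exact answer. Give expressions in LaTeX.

Σ = -185794512

The ratio is 2*(k + 2)*(2*k + 5)/(2*k + 3).
Normal form (A,B,C) = (2*k + 4, 1, k + 3/2).
Solve (2*k + 4)·f(k+1) − (1)·f(k) = k + 3/2.
Bound: deg f ≤ 0.
Coefficient equations give f(k) = 1/2.
Get s_k = R·t_k = -2**(k + 1)*factorial(k + 1) with R(k) = B(k−1)f(k)/C(k) = 1/(2*k + 3).
Verify: -2**(k + 1)*(2*k + 3)*factorial(k + 1) matches t_k.
Telescoping: Σ = s_(8) − s_(2) = -185794560 − (-48) = -185794512.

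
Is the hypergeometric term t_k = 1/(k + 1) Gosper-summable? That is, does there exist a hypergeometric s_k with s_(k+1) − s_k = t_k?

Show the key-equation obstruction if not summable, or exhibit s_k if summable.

No — the linear system for f has no solution.

The ratio is (k + 1)/(k + 2).
Gosper form: A/B · C(k+1)/C(k) with A=k + 1, B=k + 2, C=1.
Key eq: (k + 1)·f(k+1) = (k + 1)·f(k) + (1).
Bound: deg f ≤ 0.
Write f(k) = c0. Then LHS − RHS = -1, requiring -1 = 0: contradictory. No certificate.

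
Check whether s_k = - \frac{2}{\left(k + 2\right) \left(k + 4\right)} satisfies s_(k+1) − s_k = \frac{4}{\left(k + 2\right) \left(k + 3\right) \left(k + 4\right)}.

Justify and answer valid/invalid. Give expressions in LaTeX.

Invalid: residual - \frac{6}{k^{4} + 14 k^{3} + 71 k^{2} + 154 k + 120} ≠ 0.

s_(k+1) = -2/((k + 3)*(k + 5))
s_(k+1) − s_k = 2*(2*k + 7)/(k**4 + 14*k**3 + 71*k**2 + 154*k + 120)
(s_(k+1) − s_k) − t_k = -6/(k**4 + 14*k**3 + 71*k**2 + 154*k + 120)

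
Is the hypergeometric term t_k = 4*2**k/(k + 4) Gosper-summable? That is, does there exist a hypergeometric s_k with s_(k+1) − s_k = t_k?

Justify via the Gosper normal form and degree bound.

Compute t_(k+1)/t_k: get 2*(k + 4)/(k + 5).
A = 2*k + 8, B = k + 5, C = 1.
Key eq: (2*k + 8)·f(k+1) = (k + 4)·f(k) + (1).
Degrees (1,1,0) ⇒ d ≤ -1.
d = -1 < 0 ⇒ no nonzero polynomial f; not summable.

No — t_k has no hypergeometric antidifference.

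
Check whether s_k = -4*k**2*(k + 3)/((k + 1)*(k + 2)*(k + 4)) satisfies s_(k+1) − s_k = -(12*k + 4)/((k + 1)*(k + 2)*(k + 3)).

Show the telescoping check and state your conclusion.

Invalid: residual 4*(-k**3 + 13*k + 4)/(k**5 + 15*k**4 + 85*k**3 + 225*k**2 + 274*k + 120) ≠ 0.

s_(k+1) = 4*(-k - 4)*(k + 1)**2/((k + 2)*(k + 3)*(k + 5))
s_(k+1) − s_k = 16*(-k**3 - 7*k**2 - 14*k - 4)/(k**5 + 15*k**4 + 85*k**3 + 225*k**2 + 274*k + 120)
(s_(k+1) − s_k) − t_k = 4*(-k**3 + 13*k + 4)/(k**5 + 15*k**4 + 85*k**3 + 225*k**2 + 274*k + 120)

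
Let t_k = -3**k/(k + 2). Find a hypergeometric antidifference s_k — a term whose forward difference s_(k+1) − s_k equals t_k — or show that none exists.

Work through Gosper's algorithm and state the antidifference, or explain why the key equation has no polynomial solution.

no hypergeometric antidifference exists

Compute t_(k+1)/t_k: get 3*(k + 2)/(k + 3).
Factor: A=3*k + 6; B=k + 3; C=1.
Key eq: (3*k + 6)·f(k+1) = (k + 2)·f(k) + (1).
Degrees (1,1,0) ⇒ d ≤ -1.
deg f ≤ -1 is impossible — no certificate.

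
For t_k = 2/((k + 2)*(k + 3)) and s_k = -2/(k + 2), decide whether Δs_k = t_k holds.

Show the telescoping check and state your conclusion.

valid (s_(k+1) − s_k reduces to t_k)

s_(k+1) = -2/(k + 3)
s_(k+1) − s_k = 2/((k + 2)*(k + 3))
(s_(k+1) − s_k) − t_k = 0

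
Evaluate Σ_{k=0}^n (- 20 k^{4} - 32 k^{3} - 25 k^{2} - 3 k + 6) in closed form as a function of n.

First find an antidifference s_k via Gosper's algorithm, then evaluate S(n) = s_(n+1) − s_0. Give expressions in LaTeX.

r(k) = (20*k**4 + 112*k**3 + 241*k**2 + 229*k + 74)/(20*k**4 + 32*k**3 + 25*k**2 + 3*k - 6) after simplifying.
So A=1 and B=1, with C=k**4 + 8*k**3/5 + 5*k**2/4 + 3*k/20 - 3/10.
Need (1)·f(k+1) − (1)·f(k) = k**4 + 8*k**3/5 + 5*k**2/4 + 3*k/20 - 3/10.
From deg A=0, deg B=0, deg C=4: d=5.
A polynomial solution: f(k) = k*(4*k**4 - 2*k**3 - k**2 - 3*k - 4)/20.
Get s_k = R·t_k = k*(-4*k**4 + 2*k**3 + k**2 + 3*k + 4) with R(k) = B(k−1)f(k)/C(k) = k*(4*k**4 - 2*k**3 - k**2 - 3*k - 4)/(20*k**4 + 32*k**3 + 25*k**2 + 3*k - 6).
Verify: -20*k**4 - 32*k**3 - 25*k**2 - 3*k + 6 matches t_k.
Telescope: S(n) = s_(n+1) − s_(0) = -4*n**5 - 18*n**4 - 31*n**3 - 22*n**2 + n + 6 − (0) = -4*n**5 - 18*n**4 - 31*n**3 - 22*n**2 + n + 6.

S(n) = - 4 n^{5} - 18 n^{4} - 31 n^{3} - 22 n^{2} + n + 6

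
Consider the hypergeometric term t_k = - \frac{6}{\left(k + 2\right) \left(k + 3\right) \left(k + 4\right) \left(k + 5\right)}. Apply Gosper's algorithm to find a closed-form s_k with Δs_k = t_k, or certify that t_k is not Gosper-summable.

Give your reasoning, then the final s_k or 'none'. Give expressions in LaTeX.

s_k = \frac{k \left(- k^{2} - 9 k - 26\right)}{12 \left(k + 2\right) \left(k + 3\right) \left(k + 4\right)}

Step 1: r(k) = (k + 2)/(k + 6).
Factor: A=k + 2; B=k + 6; C=1.
Set up (k + 2)·f(k+1) − (k + 5)·f(k) − (1) = 0.
Bound: deg f ≤ 3.
Match coefficients ⇒ f(k) = k*(k**2 + 9*k + 26)/72.
R(k) = B(k−1)·f(k)/C(k) = k*(k + 5)*(k**2 + 9*k + 26)/72; s_k = R·t_k = k*(-k**2 - 9*k - 26)/(12*(k + 2)*(k + 3)*(k + 4)).
s_(k+1) − s_k = -6/(k**4 + 14*k**3 + 71*k**2 + 154*k + 120) = t_k.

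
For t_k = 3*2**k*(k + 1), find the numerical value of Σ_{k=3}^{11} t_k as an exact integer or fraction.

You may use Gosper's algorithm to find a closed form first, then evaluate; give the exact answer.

Σ = 135120

The ratio is 2*(k + 2)/(k + 1).
Normal form (A,B,C) = (2, 1, k + 1).
Set up (2)·f(k+1) − (1)·f(k) − (k + 1) = 0.
deg f ≤ 1 (via 0,0,1).
A polynomial solution: f(k) = k - 1.
R(k) = B(k−1)·f(k)/C(k) = (k - 1)/(k + 1); s_k = R·t_k = 3*2**k*(k - 1).
Δs = 3*2**k*(k + 1), as required.
Σ_(k=3)^(11) t_k = s_(12) − s_(3) = 135168 − (48) = 135120.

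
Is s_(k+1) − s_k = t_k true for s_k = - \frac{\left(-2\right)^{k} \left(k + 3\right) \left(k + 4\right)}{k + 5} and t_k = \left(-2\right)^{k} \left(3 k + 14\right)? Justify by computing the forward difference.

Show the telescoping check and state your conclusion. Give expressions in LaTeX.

s_(k+1) = 2*(-2)**k*(k + 4)*(k + 5)/(k + 6)
s_(k+1) − s_k = (-2)**k*(3*k**3 + 41*k**2 + 184*k + 272)/(k**2 + 11*k + 30)
(s_(k+1) − s_k) − t_k = (-2)**(k + 1)*(3*k**2 + 30*k + 74)/(k**2 + 11*k + 30)

Invalid: residual \frac{\left(-2\right)^{k + 1} \left(3 k^{2} + 30 k + 74\right)}{k^{2} + 11 k + 30} ≠ 0.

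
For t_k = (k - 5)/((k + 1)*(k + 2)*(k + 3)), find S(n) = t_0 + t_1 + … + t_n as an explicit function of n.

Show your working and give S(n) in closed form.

S(n) = (-n**2 - 6*n - 5)/(n**2 + 5*n + 6)

r(k) = (k - 4)*(k + 1)/((k - 5)*(k + 4)) after simplifying.
Take A(k)=k + 1, B(k)=k + 4, C(k)=k - 5.
Set up (k + 1)·f(k+1) − (k + 3)·f(k) − (k - 5) = 0.
From deg A=1, deg B=1, deg C=1: d=2.
A polynomial solution: f(k) = -k*(k + 4).
So s_k = (B(k−1)f/C)·t_k = (-k*(k + 3)*(k + 4)/(k - 5))·t_k = k*(-k - 4)/((k + 1)*(k + 2)).
Verify: (k - 5)/(k**3 + 6*k**2 + 11*k + 6) matches t_k.
Telescope: S(n) = s_(n+1) − s_(0) = (-n**2 - 6*n - 5)/(n**2 + 5*n + 6) − (0) = (-n**2 - 6*n - 5)/(n**2 + 5*n + 6).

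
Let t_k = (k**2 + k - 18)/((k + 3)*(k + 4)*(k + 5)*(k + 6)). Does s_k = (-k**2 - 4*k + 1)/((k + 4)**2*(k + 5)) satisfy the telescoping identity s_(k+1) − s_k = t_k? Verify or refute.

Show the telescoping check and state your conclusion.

Invalid: residual (-2*k**3 - 15*k**2 - 9*k + 78)/(k**6 + 27*k**5 + 301*k**4 + 1773*k**3 + 5818*k**2 + 10080*k + 7200) ≠ 0.

s_(k+1) = (-4*k - (k + 1)**2 - 3)/((k + 5)**2*(k + 6))
s_(k+1) − s_k = (k**3 + 5*k**2 - 19*k - 94)/(k**5 + 24*k**4 + 229*k**3 + 1086*k**2 + 2560*k + 2400)
(s_(k+1) − s_k) − t_k = (-2*k**3 - 15*k**2 - 9*k + 78)/(k**6 + 27*k**5 + 301*k**4 + 1773*k**3 + 5818*k**2 + 10080*k + 7200)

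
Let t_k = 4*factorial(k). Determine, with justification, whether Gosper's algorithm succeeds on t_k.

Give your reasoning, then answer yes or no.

The ratio is k + 1.
So A=k + 1 and B=1, with C=1.
Key eq: (k + 1)·f(k+1) = (1)·f(k) + (1).
Bound: deg f ≤ -1.
d = -1 < 0 ⇒ no nonzero polynomial f; not summable.

No — key equation has no polynomial f.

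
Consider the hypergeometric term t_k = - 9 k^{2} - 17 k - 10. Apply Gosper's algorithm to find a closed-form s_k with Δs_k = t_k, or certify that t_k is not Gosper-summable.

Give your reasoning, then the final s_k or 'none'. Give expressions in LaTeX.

s_k = k \left(- 3 k^{2} - 4 k - 3\right)

t_(k+1)/t_k = (9*k**2 + 35*k + 36)/(9*k**2 + 17*k + 10).
A = 1, B = 1, C = k**2 + 17*k/9 + 10/9.
Solve (1)·f(k+1) − (1)·f(k) = k**2 + 17*k/9 + 10/9.
Degrees (0,0,2) ⇒ d ≤ 3.
Match coefficients ⇒ f(k) = k*(3*k**2 + 4*k + 3)/9.
Get s_k = R·t_k = k*(-3*k**2 - 4*k - 3) with R(k) = B(k−1)f(k)/C(k) = k*(3*k**2 + 4*k + 3)/(9*k**2 + 17*k + 10).
s_(k+1) − s_k = -9*k**2 - 17*k - 10 = t_k.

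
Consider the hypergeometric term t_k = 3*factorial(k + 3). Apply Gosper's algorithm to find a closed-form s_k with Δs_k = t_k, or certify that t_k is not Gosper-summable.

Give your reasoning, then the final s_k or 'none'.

not Gosper-summable; s_k does not exist

Ratio r(k) = k + 4.
Gosper form: A/B · C(k+1)/C(k) with A=k + 4, B=1, C=1.
Key eq: (k + 4)·f(k+1) = (1)·f(k) + (1).
Bound: deg f ≤ -1.
Bound -1 < 0, so the key equation has no polynomial solution.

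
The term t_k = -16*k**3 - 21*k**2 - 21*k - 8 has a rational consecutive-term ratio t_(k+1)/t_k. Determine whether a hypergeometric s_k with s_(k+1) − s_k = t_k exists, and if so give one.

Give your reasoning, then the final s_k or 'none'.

s_k = k*(-4*k**3 + k**2 - 4*k - 1)

t_(k+1)/t_k = (16*k**3 + 69*k**2 + 111*k + 66)/(16*k**3 + 21*k**2 + 21*k + 8).
Normal form (A,B,C) = (1, 1, k**3 + 21*k**2/16 + 21*k/16 + 1/2).
Key eq: (1)·f(k+1) = (1)·f(k) + (k**3 + 21*k**2/16 + 21*k/16 + 1/2).
deg f ≤ 4 (via 0,0,3).
Solve for f: f(k) = k*(4*k**3 - k**2 + 4*k + 1)/16 (degree 4 ≤ 4).
R(k) = B(k−1)·f(k)/C(k) = k*(4*k**3 - k**2 + 4*k + 1)/(16*k**3 + 21*k**2 + 21*k + 8); s_k = R·t_k = k*(-4*k**3 + k**2 - 4*k - 1).
Δs = -16*k**3 - 21*k**2 - 21*k - 8, as required.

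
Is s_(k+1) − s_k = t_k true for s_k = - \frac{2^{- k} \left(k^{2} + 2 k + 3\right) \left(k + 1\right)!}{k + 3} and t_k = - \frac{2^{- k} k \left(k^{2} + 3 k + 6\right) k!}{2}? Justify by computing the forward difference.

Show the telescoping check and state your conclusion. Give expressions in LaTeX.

s_(k+1) = -(k**2 + 4*k + 6)*factorial(k + 2)/(2*2**k*(k + 4))
s_(k+1) − s_k = -(k**4 + 7*k**3 + 20*k**2 + 32*k + 12)*factorial(k + 1)/(2*2**k*(k + 3)*(k + 4))
(s_(k+1) − s_k) − t_k = (k**4 + 6*k**3 + 13*k**2 + 14*k - 6)*factorial(k)/(2**k*(k + 3)*(k + 4))

Invalid: residual \frac{2^{- k} \left(k^{4} + 6 k^{3} + 13 k^{2} + 14 k - 6\right) k!}{\left(k + 3\right) \left(k + 4\right)} ≠ 0.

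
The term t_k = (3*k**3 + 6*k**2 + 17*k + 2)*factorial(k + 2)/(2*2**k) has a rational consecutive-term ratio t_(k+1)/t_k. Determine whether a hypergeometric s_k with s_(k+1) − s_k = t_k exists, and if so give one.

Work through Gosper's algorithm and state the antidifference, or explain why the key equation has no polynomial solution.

Ratio r(k) = (3*k**4 + 24*k**3 + 83*k**2 + 142*k + 84)/(2*(3*k**3 + 6*k**2 + 17*k + 2)).
So A=k/2 + 3/2 and B=1, with C=k**3 + 2*k**2 + 17*k/3 + 2/3.
Key eq: (k/2 + 3/2)·f(k+1) = (1)·f(k) + (k**3 + 2*k**2 + 17*k/3 + 2/3).
Degrees (1,0,3) ⇒ d ≤ 2.
Solve for f: f(k) = 2*(3*k**2 - 3*k + 2)/3 (degree 2 ≤ 2).
Certificate R = B(k−1)f/C = 2*(3*k**2 - 3*k + 2)/(3*k**3 + 6*k**2 + 17*k + 2) gives s_k = (3*k**2 - 3*k + 2)*factorial(k + 2)/2**k.
s_(k+1) − s_k = (3*k**3 + 6*k**2 + 17*k + 2)*factorial(k + 2)/(2*2**k) = t_k.

s_k = (3*k**2 - 3*k + 2)*factorial(k + 2)/2**k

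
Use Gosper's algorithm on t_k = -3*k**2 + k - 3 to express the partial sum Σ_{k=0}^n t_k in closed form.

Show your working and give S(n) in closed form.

Compute t_(k+1)/t_k: get (-k + 3*(k + 1)**2 + 2)/(3*k**2 - k + 3).
Factor: A=1; B=1; C=k**2 - k/3 + 1.
Set up (1)·f(k+1) − (1)·f(k) − (k**2 - k/3 + 1) = 0.
From deg A=0, deg B=0, deg C=2: d=3.
Solve for f: f(k) = k*(k**2 - 2*k + 4)/3 (degree 3 ≤ 3).
Get s_k = R·t_k = k*(-k**2 + 2*k - 4) with R(k) = B(k−1)f(k)/C(k) = k*(k**2 - 2*k + 4)/(3*k**2 - k + 3).
s_(k+1) − s_k = -3*k**2 + k - 3 = t_k.
s_(n+1) = -n**3 - n**2 - 3*n - 3 and s_(0) = 0, so S(n) = -n**3 - n**2 - 3*n - 3.

S(n) = -n**3 - n**2 - 3*n - 3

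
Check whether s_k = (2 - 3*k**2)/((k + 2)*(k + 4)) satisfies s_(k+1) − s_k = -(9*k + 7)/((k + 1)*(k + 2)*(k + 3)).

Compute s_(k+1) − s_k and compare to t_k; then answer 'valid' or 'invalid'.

s_(k+1) = (2 - 3*(k + 1)**2)/((k + 3)*(k + 5))
s_(k+1) − s_k = 2*(-9*k**2 - 35*k - 19)/(k**4 + 14*k**3 + 71*k**2 + 154*k + 120)
(s_(k+1) − s_k) − t_k = 3*(-3*k**3 + 45*k + 34)/(k**5 + 15*k**4 + 85*k**3 + 225*k**2 + 274*k + 120)

Invalid: residual 3*(-3*k**3 + 45*k + 34)/(k**5 + 15*k**4 + 85*k**3 + 225*k**2 + 274*k + 120) ≠ 0.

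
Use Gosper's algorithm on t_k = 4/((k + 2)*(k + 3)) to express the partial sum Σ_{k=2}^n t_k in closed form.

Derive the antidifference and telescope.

S(n) = (n - 1)/(n + 3)

r(k) = (k + 2)/(k + 4) after simplifying.
So A=k + 2 and B=k + 4, with C=1.
Need (k + 2)·f(k+1) − (k + 3)·f(k) = 1.
d = 1 from the (1,1,0) case.
Solve for f: f(k) = k/2 (degree 1 ≤ 1).
So s_k = (B(k−1)f/C)·t_k = (k*(k + 3)/2)·t_k = 2*k/(k + 2).
Check: Δs_k = 4/(k**2 + 5*k + 6). ✓
s_(n+1) = 2*(n + 1)/(n + 3) and s_(2) = 1, so S(n) = (n - 1)/(n + 3).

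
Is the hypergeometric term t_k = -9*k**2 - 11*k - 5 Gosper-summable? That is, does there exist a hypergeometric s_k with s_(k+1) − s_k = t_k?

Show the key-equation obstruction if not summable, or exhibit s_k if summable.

Yes. s_k = k*(-3*k**2 - k - 1).

Ratio r(k) = (9*k**2 + 29*k + 25)/(9*k**2 + 11*k + 5).
Factor: A=1; B=1; C=k**2 + 11*k/9 + 5/9.
Set up (1)·f(k+1) − (1)·f(k) − (k**2 + 11*k/9 + 5/9) = 0.
From deg A=0, deg B=0, deg C=2: d=3.
Coefficient equations give f(k) = k*(3*k**2 + k + 1)/9.
Certificate R = B(k−1)f/C = k*(3*k**2 + k + 1)/(9*k**2 + 11*k + 5) gives s_k = k*(-3*k**2 - k - 1).
Δs = -9*k**2 - 11*k - 5, as required.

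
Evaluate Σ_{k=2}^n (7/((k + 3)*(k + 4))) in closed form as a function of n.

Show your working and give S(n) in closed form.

S(n) = 7*(n - 1)/(5*(n + 4))

r(k) = (k + 3)/(k + 5) after simplifying.
Factor: A=k + 3; B=k + 5; C=1.
Solve (k + 3)·f(k+1) − (k + 4)·f(k) = 1.
From deg A=1, deg B=1, deg C=0: d=1.
Match coefficients ⇒ f(k) = k/3.
Get s_k = R·t_k = 7*k/(3*(k + 3)) with R(k) = B(k−1)f(k)/C(k) = k*(k + 4)/3.
Verify: 7/(k**2 + 7*k + 12) matches t_k.
Evaluate: s_(n+1) = 7*(n + 1)/(3*(n + 4)); subtract s_(2) = 14/15 ⇒ S(n) = 7*(n - 1)/(5*(n + 4)).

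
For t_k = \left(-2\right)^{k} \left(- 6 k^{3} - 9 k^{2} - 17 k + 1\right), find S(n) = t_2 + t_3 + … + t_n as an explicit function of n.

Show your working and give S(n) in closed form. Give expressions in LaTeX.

S(n) = - 10 \left(-2\right)^{n} n^{2} - 14 \left(-2\right)^{n} n - 2 \left(-2\right)^{n} + 2 \left(-2\right)^{n + 1} n^{3} - 60

Compute t_(k+1)/t_k: get 2*(-6*k**3 - 27*k**2 - 53*k - 31)/(6*k**3 + 9*k**2 + 17*k - 1).
Gosper form: A/B · C(k+1)/C(k) with A=-2, B=1, C=k**3 + 3*k**2/2 + 17*k/6 - 1/6.
f must satisfy (-2)·f(k+1) − (1)·f(k) = k**3 + 3*k**2/2 + 17*k/6 - 1/6.
Bound: deg f ≤ 3.
Solving with deg f ≤ 3: f(k) = -(2*k**3 - k**2 + 3*k - 3)/6.
Get s_k = R·t_k = (-2)**k*(2*k**3 - k**2 + 3*k - 3) with R(k) = B(k−1)f(k)/C(k) = -(2*k**3 - k**2 + 3*k - 3)/(6*k**3 + 9*k**2 + 17*k - 1).
Verify: (-2)**k*(-6*k**3 - 9*k**2 - 17*k + 1) matches t_k.
Σ_(k=2)^n t_k = s_(n+1) − s_(2) = ((-2)**(n + 1)*(2*n**3 + 5*n**2 + 7*n + 1)) − (60), i.e. -10*(-2)**n*n**2 - 14*(-2)**n*n - 2*(-2)**n + 2*(-2)**(n + 1)*n**3 - 60.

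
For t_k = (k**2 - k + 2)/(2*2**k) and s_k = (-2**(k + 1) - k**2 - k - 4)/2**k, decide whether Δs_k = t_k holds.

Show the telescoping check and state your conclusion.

valid (s_(k+1) − s_k reduces to t_k)

s_(k+1) = (-4*2**k - k - (k + 1)**2 - 5)/(2*2**k)
s_(k+1) − s_k = (k**2 - k + 2)/(2*2**k)
(s_(k+1) − s_k) − t_k = 0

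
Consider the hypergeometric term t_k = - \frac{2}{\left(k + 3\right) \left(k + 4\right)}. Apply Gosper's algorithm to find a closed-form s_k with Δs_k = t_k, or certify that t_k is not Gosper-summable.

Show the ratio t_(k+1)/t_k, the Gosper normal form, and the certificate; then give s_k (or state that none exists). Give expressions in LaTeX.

Step 1: r(k) = (k + 3)/(k + 5).
Normal form (A,B,C) = (k + 3, k + 5, 1).
Set up (k + 3)·f(k+1) − (k + 4)·f(k) − (1) = 0.
Bound: deg f ≤ 1.
Solve for f: f(k) = k/3 (degree 1 ≤ 1).
Certificate R = B(k−1)f/C = k*(k + 4)/3 gives s_k = -2*k/(3*k + 9).
Δs = -2/(k**2 + 7*k + 12), as required.

s_k = - \frac{2 k}{3 k + 9}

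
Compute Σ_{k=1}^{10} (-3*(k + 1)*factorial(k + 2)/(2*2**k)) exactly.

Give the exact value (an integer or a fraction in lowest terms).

Σ = -18243207/2

The ratio is (k + 2)*(k + 3)/(2*(k + 1)).
Factor: A=k/2 + 3/2; B=1; C=k + 1.
Need (k/2 + 3/2)·f(k+1) − (1)·f(k) = k + 1.
d = 0 from the (1,0,1) case.
Match coefficients ⇒ f(k) = 2.
Certificate R = B(k−1)f/C = 2/(k + 1) gives s_k = -3*factorial(k + 2)/2**k.
Verify: -3*(k + 1)*factorial(k + 2)/(2*2**k) matches t_k.
Sum = s_(11) − s_(1); s_(11) = -18243225/2, s_(1) = -9 ⇒ -18243207/2.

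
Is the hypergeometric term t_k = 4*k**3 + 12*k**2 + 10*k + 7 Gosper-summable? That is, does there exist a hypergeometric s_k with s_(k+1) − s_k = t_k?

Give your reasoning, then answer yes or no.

Yes. s_k = k*(k**3 + 2*k**2 + 4).

r(k) = (4*k**3 + 24*k**2 + 46*k + 33)/(4*k**3 + 12*k**2 + 10*k + 7) after simplifying.
Gosper form: A/B · C(k+1)/C(k) with A=1, B=1, C=k**3 + 3*k**2 + 5*k/2 + 7/4.
Solve (1)·f(k+1) − (1)·f(k) = k**3 + 3*k**2 + 5*k/2 + 7/4.
Degrees (0,0,3) ⇒ d ≤ 4.
Solve for f: f(k) = k*(k**3 + 2*k**2 + 4)/4 (degree 4 ≤ 4).
So s_k = (B(k−1)f/C)·t_k = (k*(k**3 + 2*k**2 + 4)/(4*k**3 + 12*k**2 + 10*k + 7))·t_k = k*(k**3 + 2*k**2 + 4).
Check: Δs_k = 4*k**3 + 12*k**2 + 10*k + 7. ✓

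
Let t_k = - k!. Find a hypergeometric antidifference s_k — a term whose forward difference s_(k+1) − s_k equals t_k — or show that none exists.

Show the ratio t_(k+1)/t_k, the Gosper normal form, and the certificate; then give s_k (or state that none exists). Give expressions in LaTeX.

r(k) = k + 1 after simplifying.
Gosper form: A/B · C(k+1)/C(k) with A=k + 1, B=1, C=1.
Set up (k + 1)·f(k+1) − (1)·f(k) − (1) = 0.
deg f ≤ -1 (via 1,0,0).
deg f ≤ -1 is impossible — no certificate.

none — t_k is not Gosper-summable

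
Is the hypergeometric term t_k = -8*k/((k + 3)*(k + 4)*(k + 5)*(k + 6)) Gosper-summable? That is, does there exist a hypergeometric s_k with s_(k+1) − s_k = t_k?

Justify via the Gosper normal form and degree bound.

Ratio r(k) = (k + 1)*(k + 3)/(k*(k + 7)).
A = k + 3, B = k + 7, C = k.
Need (k + 3)·f(k+1) − (k + 6)·f(k) = k.
Bound: deg f ≤ 3.
A polynomial solution: f(k) = k*(k - 1)*(k + 13)/120.
R(k) = B(k−1)·f(k)/C(k) = (k - 1)*(k + 6)*(k + 13)/120; s_k = R·t_k = k*(-k**2 - 12*k + 13)/(15*(k + 3)*(k + 4)*(k + 5)).
Verify: -8*k/(k**4 + 18*k**3 + 119*k**2 + 342*k + 360) matches t_k.

Yes. s_k = k*(-k**2 - 12*k + 13)/(15*(k + 3)*(k + 4)*(k + 5)).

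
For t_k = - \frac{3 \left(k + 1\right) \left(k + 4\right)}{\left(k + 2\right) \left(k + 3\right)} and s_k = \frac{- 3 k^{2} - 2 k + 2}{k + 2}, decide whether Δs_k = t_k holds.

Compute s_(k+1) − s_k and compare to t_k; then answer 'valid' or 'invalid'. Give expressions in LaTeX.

s_(k+1) = (-2*k - 3*(k + 1)**2)/(k + 3)
s_(k+1) − s_k = 3*(-k**2 - 5*k - 4)/(k**2 + 5*k + 6)
(s_(k+1) − s_k) − t_k = 0

valid (s_(k+1) − s_k reduces to t_k)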